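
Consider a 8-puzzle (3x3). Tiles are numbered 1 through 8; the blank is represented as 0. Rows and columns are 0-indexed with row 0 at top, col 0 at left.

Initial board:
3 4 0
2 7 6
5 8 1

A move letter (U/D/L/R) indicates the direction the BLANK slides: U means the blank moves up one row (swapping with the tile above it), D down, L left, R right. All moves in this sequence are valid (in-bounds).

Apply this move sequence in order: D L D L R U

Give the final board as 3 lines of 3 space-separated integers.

After move 1 (D):
3 4 6
2 7 0
5 8 1

After move 2 (L):
3 4 6
2 0 7
5 8 1

After move 3 (D):
3 4 6
2 8 7
5 0 1

After move 4 (L):
3 4 6
2 8 7
0 5 1

After move 5 (R):
3 4 6
2 8 7
5 0 1

After move 6 (U):
3 4 6
2 0 7
5 8 1

Answer: 3 4 6
2 0 7
5 8 1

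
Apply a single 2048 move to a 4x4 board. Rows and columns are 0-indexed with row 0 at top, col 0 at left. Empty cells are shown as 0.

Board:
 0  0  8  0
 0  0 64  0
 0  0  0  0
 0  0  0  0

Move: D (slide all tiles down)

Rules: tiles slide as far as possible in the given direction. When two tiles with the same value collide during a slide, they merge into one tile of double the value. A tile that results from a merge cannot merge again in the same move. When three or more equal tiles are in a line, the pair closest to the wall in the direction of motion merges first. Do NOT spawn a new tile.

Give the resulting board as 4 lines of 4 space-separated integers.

Slide down:
col 0: [0, 0, 0, 0] -> [0, 0, 0, 0]
col 1: [0, 0, 0, 0] -> [0, 0, 0, 0]
col 2: [8, 64, 0, 0] -> [0, 0, 8, 64]
col 3: [0, 0, 0, 0] -> [0, 0, 0, 0]

Answer:  0  0  0  0
 0  0  0  0
 0  0  8  0
 0  0 64  0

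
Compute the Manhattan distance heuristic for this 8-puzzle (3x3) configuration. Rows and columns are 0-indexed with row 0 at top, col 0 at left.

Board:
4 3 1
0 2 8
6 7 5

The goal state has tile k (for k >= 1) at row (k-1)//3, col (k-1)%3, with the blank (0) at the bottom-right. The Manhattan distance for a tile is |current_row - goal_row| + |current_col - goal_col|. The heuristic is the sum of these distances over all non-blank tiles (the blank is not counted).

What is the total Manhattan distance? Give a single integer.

Answer: 13

Derivation:
Tile 4: at (0,0), goal (1,0), distance |0-1|+|0-0| = 1
Tile 3: at (0,1), goal (0,2), distance |0-0|+|1-2| = 1
Tile 1: at (0,2), goal (0,0), distance |0-0|+|2-0| = 2
Tile 2: at (1,1), goal (0,1), distance |1-0|+|1-1| = 1
Tile 8: at (1,2), goal (2,1), distance |1-2|+|2-1| = 2
Tile 6: at (2,0), goal (1,2), distance |2-1|+|0-2| = 3
Tile 7: at (2,1), goal (2,0), distance |2-2|+|1-0| = 1
Tile 5: at (2,2), goal (1,1), distance |2-1|+|2-1| = 2
Sum: 1 + 1 + 2 + 1 + 2 + 3 + 1 + 2 = 13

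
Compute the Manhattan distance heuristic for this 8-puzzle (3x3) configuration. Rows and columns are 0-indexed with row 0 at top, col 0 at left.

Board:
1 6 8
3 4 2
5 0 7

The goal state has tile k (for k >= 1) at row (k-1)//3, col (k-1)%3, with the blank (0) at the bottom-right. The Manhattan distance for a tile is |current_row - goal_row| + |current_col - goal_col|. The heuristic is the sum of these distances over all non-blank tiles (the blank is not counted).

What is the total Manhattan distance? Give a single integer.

Answer: 15

Derivation:
Tile 1: at (0,0), goal (0,0), distance |0-0|+|0-0| = 0
Tile 6: at (0,1), goal (1,2), distance |0-1|+|1-2| = 2
Tile 8: at (0,2), goal (2,1), distance |0-2|+|2-1| = 3
Tile 3: at (1,0), goal (0,2), distance |1-0|+|0-2| = 3
Tile 4: at (1,1), goal (1,0), distance |1-1|+|1-0| = 1
Tile 2: at (1,2), goal (0,1), distance |1-0|+|2-1| = 2
Tile 5: at (2,0), goal (1,1), distance |2-1|+|0-1| = 2
Tile 7: at (2,2), goal (2,0), distance |2-2|+|2-0| = 2
Sum: 0 + 2 + 3 + 3 + 1 + 2 + 2 + 2 = 15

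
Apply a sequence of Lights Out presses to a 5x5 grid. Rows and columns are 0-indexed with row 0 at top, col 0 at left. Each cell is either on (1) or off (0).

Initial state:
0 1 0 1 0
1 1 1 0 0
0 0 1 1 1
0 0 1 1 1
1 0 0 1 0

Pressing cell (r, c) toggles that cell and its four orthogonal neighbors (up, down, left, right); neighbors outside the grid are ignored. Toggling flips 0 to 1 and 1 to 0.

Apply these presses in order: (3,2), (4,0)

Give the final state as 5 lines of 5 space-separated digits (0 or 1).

Answer: 0 1 0 1 0
1 1 1 0 0
0 0 0 1 1
1 1 0 0 1
0 1 1 1 0

Derivation:
After press 1 at (3,2):
0 1 0 1 0
1 1 1 0 0
0 0 0 1 1
0 1 0 0 1
1 0 1 1 0

After press 2 at (4,0):
0 1 0 1 0
1 1 1 0 0
0 0 0 1 1
1 1 0 0 1
0 1 1 1 0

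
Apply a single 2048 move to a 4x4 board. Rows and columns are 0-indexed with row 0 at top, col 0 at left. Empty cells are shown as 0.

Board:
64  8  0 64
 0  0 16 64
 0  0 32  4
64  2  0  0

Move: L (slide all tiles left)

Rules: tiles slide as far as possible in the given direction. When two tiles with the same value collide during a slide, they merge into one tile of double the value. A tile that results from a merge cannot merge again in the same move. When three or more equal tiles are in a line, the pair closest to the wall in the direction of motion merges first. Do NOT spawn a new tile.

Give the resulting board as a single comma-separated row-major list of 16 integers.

Answer: 64, 8, 64, 0, 16, 64, 0, 0, 32, 4, 0, 0, 64, 2, 0, 0

Derivation:
Slide left:
row 0: [64, 8, 0, 64] -> [64, 8, 64, 0]
row 1: [0, 0, 16, 64] -> [16, 64, 0, 0]
row 2: [0, 0, 32, 4] -> [32, 4, 0, 0]
row 3: [64, 2, 0, 0] -> [64, 2, 0, 0]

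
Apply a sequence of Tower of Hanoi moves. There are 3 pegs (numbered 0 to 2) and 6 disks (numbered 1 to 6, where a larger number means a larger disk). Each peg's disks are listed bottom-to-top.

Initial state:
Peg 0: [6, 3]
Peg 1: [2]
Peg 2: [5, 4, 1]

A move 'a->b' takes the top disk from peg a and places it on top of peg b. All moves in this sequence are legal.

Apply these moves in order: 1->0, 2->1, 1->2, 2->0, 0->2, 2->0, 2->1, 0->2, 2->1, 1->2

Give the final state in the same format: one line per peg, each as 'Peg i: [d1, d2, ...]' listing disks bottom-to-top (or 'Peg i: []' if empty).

Answer: Peg 0: [6, 3, 2]
Peg 1: [4]
Peg 2: [5, 1]

Derivation:
After move 1 (1->0):
Peg 0: [6, 3, 2]
Peg 1: []
Peg 2: [5, 4, 1]

After move 2 (2->1):
Peg 0: [6, 3, 2]
Peg 1: [1]
Peg 2: [5, 4]

After move 3 (1->2):
Peg 0: [6, 3, 2]
Peg 1: []
Peg 2: [5, 4, 1]

After move 4 (2->0):
Peg 0: [6, 3, 2, 1]
Peg 1: []
Peg 2: [5, 4]

After move 5 (0->2):
Peg 0: [6, 3, 2]
Peg 1: []
Peg 2: [5, 4, 1]

After move 6 (2->0):
Peg 0: [6, 3, 2, 1]
Peg 1: []
Peg 2: [5, 4]

After move 7 (2->1):
Peg 0: [6, 3, 2, 1]
Peg 1: [4]
Peg 2: [5]

After move 8 (0->2):
Peg 0: [6, 3, 2]
Peg 1: [4]
Peg 2: [5, 1]

After move 9 (2->1):
Peg 0: [6, 3, 2]
Peg 1: [4, 1]
Peg 2: [5]

After move 10 (1->2):
Peg 0: [6, 3, 2]
Peg 1: [4]
Peg 2: [5, 1]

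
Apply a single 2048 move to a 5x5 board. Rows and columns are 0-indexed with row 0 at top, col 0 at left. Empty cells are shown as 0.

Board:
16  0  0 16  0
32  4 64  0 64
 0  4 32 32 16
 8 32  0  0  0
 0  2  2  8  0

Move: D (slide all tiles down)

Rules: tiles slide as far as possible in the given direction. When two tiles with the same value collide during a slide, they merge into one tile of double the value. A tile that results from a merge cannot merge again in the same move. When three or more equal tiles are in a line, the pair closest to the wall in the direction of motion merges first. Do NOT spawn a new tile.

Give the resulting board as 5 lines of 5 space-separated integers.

Answer:  0  0  0  0  0
 0  0  0  0  0
16  8 64 16  0
32 32 32 32 64
 8  2  2  8 16

Derivation:
Slide down:
col 0: [16, 32, 0, 8, 0] -> [0, 0, 16, 32, 8]
col 1: [0, 4, 4, 32, 2] -> [0, 0, 8, 32, 2]
col 2: [0, 64, 32, 0, 2] -> [0, 0, 64, 32, 2]
col 3: [16, 0, 32, 0, 8] -> [0, 0, 16, 32, 8]
col 4: [0, 64, 16, 0, 0] -> [0, 0, 0, 64, 16]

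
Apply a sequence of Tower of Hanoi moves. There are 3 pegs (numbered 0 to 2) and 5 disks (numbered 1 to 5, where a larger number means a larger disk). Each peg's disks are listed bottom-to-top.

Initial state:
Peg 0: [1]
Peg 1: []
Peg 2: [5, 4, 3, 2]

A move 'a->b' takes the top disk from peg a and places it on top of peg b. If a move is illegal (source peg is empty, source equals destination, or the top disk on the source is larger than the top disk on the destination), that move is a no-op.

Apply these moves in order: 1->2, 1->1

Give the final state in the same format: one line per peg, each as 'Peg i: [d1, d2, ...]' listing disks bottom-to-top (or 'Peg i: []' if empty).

Answer: Peg 0: [1]
Peg 1: []
Peg 2: [5, 4, 3, 2]

Derivation:
After move 1 (1->2):
Peg 0: [1]
Peg 1: []
Peg 2: [5, 4, 3, 2]

After move 2 (1->1):
Peg 0: [1]
Peg 1: []
Peg 2: [5, 4, 3, 2]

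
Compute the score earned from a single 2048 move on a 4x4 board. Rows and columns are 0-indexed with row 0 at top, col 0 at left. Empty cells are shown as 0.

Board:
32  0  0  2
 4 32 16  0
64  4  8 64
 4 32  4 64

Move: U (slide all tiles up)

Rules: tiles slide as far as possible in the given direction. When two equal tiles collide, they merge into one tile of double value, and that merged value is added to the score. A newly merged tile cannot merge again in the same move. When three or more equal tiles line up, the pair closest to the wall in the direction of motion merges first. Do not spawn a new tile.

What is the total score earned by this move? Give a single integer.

Answer: 128

Derivation:
Slide up:
col 0: [32, 4, 64, 4] -> [32, 4, 64, 4]  score +0 (running 0)
col 1: [0, 32, 4, 32] -> [32, 4, 32, 0]  score +0 (running 0)
col 2: [0, 16, 8, 4] -> [16, 8, 4, 0]  score +0 (running 0)
col 3: [2, 0, 64, 64] -> [2, 128, 0, 0]  score +128 (running 128)
Board after move:
 32  32  16   2
  4   4   8 128
 64  32   4   0
  4   0   0   0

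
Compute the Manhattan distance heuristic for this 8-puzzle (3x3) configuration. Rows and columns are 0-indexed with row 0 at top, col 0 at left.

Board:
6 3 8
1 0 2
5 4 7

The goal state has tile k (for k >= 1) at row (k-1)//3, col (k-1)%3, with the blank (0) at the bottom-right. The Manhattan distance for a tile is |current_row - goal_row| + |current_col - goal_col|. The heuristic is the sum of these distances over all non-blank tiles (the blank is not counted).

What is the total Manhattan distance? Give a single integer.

Tile 6: at (0,0), goal (1,2), distance |0-1|+|0-2| = 3
Tile 3: at (0,1), goal (0,2), distance |0-0|+|1-2| = 1
Tile 8: at (0,2), goal (2,1), distance |0-2|+|2-1| = 3
Tile 1: at (1,0), goal (0,0), distance |1-0|+|0-0| = 1
Tile 2: at (1,2), goal (0,1), distance |1-0|+|2-1| = 2
Tile 5: at (2,0), goal (1,1), distance |2-1|+|0-1| = 2
Tile 4: at (2,1), goal (1,0), distance |2-1|+|1-0| = 2
Tile 7: at (2,2), goal (2,0), distance |2-2|+|2-0| = 2
Sum: 3 + 1 + 3 + 1 + 2 + 2 + 2 + 2 = 16

Answer: 16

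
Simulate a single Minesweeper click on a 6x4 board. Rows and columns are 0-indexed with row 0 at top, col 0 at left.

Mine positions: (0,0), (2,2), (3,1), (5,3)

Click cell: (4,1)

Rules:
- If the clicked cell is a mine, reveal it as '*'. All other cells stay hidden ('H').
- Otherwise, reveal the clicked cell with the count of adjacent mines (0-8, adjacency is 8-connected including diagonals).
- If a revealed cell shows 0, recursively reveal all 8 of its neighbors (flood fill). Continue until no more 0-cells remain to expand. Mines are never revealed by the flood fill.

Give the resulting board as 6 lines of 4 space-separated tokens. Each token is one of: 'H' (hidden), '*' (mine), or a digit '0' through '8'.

H H H H
H H H H
H H H H
H H H H
H 1 H H
H H H H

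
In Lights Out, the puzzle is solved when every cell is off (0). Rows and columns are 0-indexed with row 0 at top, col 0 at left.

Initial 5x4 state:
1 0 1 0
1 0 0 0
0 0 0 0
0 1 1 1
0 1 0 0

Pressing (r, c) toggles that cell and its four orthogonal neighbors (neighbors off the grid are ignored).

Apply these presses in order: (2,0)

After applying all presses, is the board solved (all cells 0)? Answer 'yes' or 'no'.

Answer: no

Derivation:
After press 1 at (2,0):
1 0 1 0
0 0 0 0
1 1 0 0
1 1 1 1
0 1 0 0

Lights still on: 9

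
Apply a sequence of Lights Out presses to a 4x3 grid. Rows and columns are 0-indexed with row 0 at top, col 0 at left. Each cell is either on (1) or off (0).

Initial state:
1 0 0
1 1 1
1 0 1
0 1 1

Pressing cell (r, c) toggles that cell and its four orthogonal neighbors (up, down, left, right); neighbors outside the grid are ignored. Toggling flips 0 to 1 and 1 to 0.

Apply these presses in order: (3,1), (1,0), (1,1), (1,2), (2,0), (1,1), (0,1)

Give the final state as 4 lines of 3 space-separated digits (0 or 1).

Answer: 1 1 0
1 0 0
1 0 0
0 0 0

Derivation:
After press 1 at (3,1):
1 0 0
1 1 1
1 1 1
1 0 0

After press 2 at (1,0):
0 0 0
0 0 1
0 1 1
1 0 0

After press 3 at (1,1):
0 1 0
1 1 0
0 0 1
1 0 0

After press 4 at (1,2):
0 1 1
1 0 1
0 0 0
1 0 0

After press 5 at (2,0):
0 1 1
0 0 1
1 1 0
0 0 0

After press 6 at (1,1):
0 0 1
1 1 0
1 0 0
0 0 0

After press 7 at (0,1):
1 1 0
1 0 0
1 0 0
0 0 0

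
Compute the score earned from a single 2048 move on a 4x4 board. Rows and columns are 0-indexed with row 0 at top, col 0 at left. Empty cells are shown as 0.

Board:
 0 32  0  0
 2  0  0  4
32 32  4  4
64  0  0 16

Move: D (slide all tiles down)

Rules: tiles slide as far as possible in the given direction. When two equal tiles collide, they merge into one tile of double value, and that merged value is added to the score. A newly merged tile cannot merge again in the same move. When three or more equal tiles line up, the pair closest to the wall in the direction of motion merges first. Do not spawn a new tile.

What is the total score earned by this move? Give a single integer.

Answer: 72

Derivation:
Slide down:
col 0: [0, 2, 32, 64] -> [0, 2, 32, 64]  score +0 (running 0)
col 1: [32, 0, 32, 0] -> [0, 0, 0, 64]  score +64 (running 64)
col 2: [0, 0, 4, 0] -> [0, 0, 0, 4]  score +0 (running 64)
col 3: [0, 4, 4, 16] -> [0, 0, 8, 16]  score +8 (running 72)
Board after move:
 0  0  0  0
 2  0  0  0
32  0  0  8
64 64  4 16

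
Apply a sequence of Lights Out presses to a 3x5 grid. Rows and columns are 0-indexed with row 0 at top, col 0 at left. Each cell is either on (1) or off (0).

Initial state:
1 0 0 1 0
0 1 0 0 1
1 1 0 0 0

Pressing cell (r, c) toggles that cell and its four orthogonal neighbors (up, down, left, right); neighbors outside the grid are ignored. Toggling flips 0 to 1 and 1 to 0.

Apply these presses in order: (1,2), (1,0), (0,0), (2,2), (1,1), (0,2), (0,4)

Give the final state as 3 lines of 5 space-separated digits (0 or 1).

After press 1 at (1,2):
1 0 1 1 0
0 0 1 1 1
1 1 1 0 0

After press 2 at (1,0):
0 0 1 1 0
1 1 1 1 1
0 1 1 0 0

After press 3 at (0,0):
1 1 1 1 0
0 1 1 1 1
0 1 1 0 0

After press 4 at (2,2):
1 1 1 1 0
0 1 0 1 1
0 0 0 1 0

After press 5 at (1,1):
1 0 1 1 0
1 0 1 1 1
0 1 0 1 0

After press 6 at (0,2):
1 1 0 0 0
1 0 0 1 1
0 1 0 1 0

After press 7 at (0,4):
1 1 0 1 1
1 0 0 1 0
0 1 0 1 0

Answer: 1 1 0 1 1
1 0 0 1 0
0 1 0 1 0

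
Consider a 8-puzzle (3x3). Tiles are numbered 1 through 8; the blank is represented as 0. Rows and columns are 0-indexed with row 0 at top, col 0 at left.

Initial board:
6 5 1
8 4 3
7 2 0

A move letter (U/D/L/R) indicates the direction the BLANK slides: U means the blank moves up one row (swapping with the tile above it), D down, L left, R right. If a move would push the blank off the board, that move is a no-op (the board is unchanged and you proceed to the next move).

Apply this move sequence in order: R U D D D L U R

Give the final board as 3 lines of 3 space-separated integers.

Answer: 6 5 1
8 3 0
7 4 2

Derivation:
After move 1 (R):
6 5 1
8 4 3
7 2 0

After move 2 (U):
6 5 1
8 4 0
7 2 3

After move 3 (D):
6 5 1
8 4 3
7 2 0

After move 4 (D):
6 5 1
8 4 3
7 2 0

After move 5 (D):
6 5 1
8 4 3
7 2 0

After move 6 (L):
6 5 1
8 4 3
7 0 2

After move 7 (U):
6 5 1
8 0 3
7 4 2

After move 8 (R):
6 5 1
8 3 0
7 4 2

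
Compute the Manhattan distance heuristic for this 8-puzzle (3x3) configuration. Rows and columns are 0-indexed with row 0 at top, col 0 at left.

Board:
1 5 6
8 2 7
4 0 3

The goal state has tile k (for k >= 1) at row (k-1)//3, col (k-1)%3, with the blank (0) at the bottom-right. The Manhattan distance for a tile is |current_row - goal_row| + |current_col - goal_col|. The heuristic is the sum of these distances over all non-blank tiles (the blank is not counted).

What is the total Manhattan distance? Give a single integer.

Tile 1: (0,0)->(0,0) = 0
Tile 5: (0,1)->(1,1) = 1
Tile 6: (0,2)->(1,2) = 1
Tile 8: (1,0)->(2,1) = 2
Tile 2: (1,1)->(0,1) = 1
Tile 7: (1,2)->(2,0) = 3
Tile 4: (2,0)->(1,0) = 1
Tile 3: (2,2)->(0,2) = 2
Sum: 0 + 1 + 1 + 2 + 1 + 3 + 1 + 2 = 11

Answer: 11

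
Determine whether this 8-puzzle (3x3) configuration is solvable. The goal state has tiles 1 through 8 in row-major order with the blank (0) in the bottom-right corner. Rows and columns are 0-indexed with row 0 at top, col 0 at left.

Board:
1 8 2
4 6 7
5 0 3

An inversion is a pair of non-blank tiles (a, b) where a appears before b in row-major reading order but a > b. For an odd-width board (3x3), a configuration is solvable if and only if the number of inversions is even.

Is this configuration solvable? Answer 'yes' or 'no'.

Inversions (pairs i<j in row-major order where tile[i] > tile[j] > 0): 12
12 is even, so the puzzle is solvable.

Answer: yes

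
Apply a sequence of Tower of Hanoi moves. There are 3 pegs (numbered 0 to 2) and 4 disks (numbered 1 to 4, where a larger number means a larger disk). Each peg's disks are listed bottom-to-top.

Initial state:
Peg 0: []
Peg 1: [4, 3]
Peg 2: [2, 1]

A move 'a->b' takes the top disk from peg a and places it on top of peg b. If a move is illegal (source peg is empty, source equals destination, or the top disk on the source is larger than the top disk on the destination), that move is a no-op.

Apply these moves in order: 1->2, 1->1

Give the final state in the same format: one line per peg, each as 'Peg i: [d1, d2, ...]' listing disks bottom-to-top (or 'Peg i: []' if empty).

After move 1 (1->2):
Peg 0: []
Peg 1: [4, 3]
Peg 2: [2, 1]

After move 2 (1->1):
Peg 0: []
Peg 1: [4, 3]
Peg 2: [2, 1]

Answer: Peg 0: []
Peg 1: [4, 3]
Peg 2: [2, 1]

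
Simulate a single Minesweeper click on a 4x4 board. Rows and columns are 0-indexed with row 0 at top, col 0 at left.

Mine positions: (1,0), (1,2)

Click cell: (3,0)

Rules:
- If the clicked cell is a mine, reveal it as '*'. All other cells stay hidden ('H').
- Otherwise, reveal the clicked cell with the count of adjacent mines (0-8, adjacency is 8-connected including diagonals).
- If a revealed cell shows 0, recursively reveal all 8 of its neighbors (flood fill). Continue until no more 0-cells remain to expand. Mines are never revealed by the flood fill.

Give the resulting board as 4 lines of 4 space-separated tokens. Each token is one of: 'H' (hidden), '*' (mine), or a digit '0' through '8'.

H H H H
H H H H
1 2 1 1
0 0 0 0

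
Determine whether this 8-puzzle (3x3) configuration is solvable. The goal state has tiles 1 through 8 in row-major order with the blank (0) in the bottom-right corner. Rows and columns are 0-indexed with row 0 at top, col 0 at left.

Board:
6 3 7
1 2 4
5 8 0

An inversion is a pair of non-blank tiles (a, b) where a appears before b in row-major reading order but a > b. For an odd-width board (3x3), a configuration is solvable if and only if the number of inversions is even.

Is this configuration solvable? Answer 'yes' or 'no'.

Answer: no

Derivation:
Inversions (pairs i<j in row-major order where tile[i] > tile[j] > 0): 11
11 is odd, so the puzzle is not solvable.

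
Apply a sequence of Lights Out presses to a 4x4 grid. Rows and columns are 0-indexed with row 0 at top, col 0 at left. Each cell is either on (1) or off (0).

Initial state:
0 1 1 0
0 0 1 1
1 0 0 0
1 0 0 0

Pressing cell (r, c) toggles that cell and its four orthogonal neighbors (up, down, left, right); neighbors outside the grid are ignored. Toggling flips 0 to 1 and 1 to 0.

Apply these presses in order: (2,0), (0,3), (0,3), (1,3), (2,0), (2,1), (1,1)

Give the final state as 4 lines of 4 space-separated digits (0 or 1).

After press 1 at (2,0):
0 1 1 0
1 0 1 1
0 1 0 0
0 0 0 0

After press 2 at (0,3):
0 1 0 1
1 0 1 0
0 1 0 0
0 0 0 0

After press 3 at (0,3):
0 1 1 0
1 0 1 1
0 1 0 0
0 0 0 0

After press 4 at (1,3):
0 1 1 1
1 0 0 0
0 1 0 1
0 0 0 0

After press 5 at (2,0):
0 1 1 1
0 0 0 0
1 0 0 1
1 0 0 0

After press 6 at (2,1):
0 1 1 1
0 1 0 0
0 1 1 1
1 1 0 0

After press 7 at (1,1):
0 0 1 1
1 0 1 0
0 0 1 1
1 1 0 0

Answer: 0 0 1 1
1 0 1 0
0 0 1 1
1 1 0 0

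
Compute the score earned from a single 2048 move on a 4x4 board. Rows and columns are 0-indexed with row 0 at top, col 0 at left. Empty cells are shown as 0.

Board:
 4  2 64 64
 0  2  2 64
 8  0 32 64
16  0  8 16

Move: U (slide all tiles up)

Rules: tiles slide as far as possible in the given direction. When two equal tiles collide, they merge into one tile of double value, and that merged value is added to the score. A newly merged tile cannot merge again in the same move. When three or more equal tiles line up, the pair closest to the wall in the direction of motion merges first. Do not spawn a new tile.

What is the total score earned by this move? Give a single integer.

Slide up:
col 0: [4, 0, 8, 16] -> [4, 8, 16, 0]  score +0 (running 0)
col 1: [2, 2, 0, 0] -> [4, 0, 0, 0]  score +4 (running 4)
col 2: [64, 2, 32, 8] -> [64, 2, 32, 8]  score +0 (running 4)
col 3: [64, 64, 64, 16] -> [128, 64, 16, 0]  score +128 (running 132)
Board after move:
  4   4  64 128
  8   0   2  64
 16   0  32  16
  0   0   8   0

Answer: 132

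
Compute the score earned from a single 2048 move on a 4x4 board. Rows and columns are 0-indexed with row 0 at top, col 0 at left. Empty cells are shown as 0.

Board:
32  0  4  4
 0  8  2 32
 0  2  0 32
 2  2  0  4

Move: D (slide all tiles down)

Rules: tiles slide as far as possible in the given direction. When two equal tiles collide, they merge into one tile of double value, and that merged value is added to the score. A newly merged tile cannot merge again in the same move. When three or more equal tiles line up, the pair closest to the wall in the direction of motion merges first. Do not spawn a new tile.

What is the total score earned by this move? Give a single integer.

Answer: 68

Derivation:
Slide down:
col 0: [32, 0, 0, 2] -> [0, 0, 32, 2]  score +0 (running 0)
col 1: [0, 8, 2, 2] -> [0, 0, 8, 4]  score +4 (running 4)
col 2: [4, 2, 0, 0] -> [0, 0, 4, 2]  score +0 (running 4)
col 3: [4, 32, 32, 4] -> [0, 4, 64, 4]  score +64 (running 68)
Board after move:
 0  0  0  0
 0  0  0  4
32  8  4 64
 2  4  2  4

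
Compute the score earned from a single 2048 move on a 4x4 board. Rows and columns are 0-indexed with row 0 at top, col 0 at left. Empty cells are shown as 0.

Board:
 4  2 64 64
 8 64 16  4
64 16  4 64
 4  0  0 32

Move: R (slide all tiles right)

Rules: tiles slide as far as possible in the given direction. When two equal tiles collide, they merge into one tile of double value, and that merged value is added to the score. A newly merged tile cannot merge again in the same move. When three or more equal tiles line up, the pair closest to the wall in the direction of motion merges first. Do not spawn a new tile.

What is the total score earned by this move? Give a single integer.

Answer: 128

Derivation:
Slide right:
row 0: [4, 2, 64, 64] -> [0, 4, 2, 128]  score +128 (running 128)
row 1: [8, 64, 16, 4] -> [8, 64, 16, 4]  score +0 (running 128)
row 2: [64, 16, 4, 64] -> [64, 16, 4, 64]  score +0 (running 128)
row 3: [4, 0, 0, 32] -> [0, 0, 4, 32]  score +0 (running 128)
Board after move:
  0   4   2 128
  8  64  16   4
 64  16   4  64
  0   0   4  32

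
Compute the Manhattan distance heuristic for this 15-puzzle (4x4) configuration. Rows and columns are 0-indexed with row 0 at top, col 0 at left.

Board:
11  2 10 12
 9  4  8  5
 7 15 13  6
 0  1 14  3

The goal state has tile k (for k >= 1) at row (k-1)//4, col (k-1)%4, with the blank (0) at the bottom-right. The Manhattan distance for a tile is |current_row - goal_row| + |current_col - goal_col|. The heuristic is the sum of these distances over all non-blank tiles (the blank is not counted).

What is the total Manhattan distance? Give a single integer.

Answer: 37

Derivation:
Tile 11: at (0,0), goal (2,2), distance |0-2|+|0-2| = 4
Tile 2: at (0,1), goal (0,1), distance |0-0|+|1-1| = 0
Tile 10: at (0,2), goal (2,1), distance |0-2|+|2-1| = 3
Tile 12: at (0,3), goal (2,3), distance |0-2|+|3-3| = 2
Tile 9: at (1,0), goal (2,0), distance |1-2|+|0-0| = 1
Tile 4: at (1,1), goal (0,3), distance |1-0|+|1-3| = 3
Tile 8: at (1,2), goal (1,3), distance |1-1|+|2-3| = 1
Tile 5: at (1,3), goal (1,0), distance |1-1|+|3-0| = 3
Tile 7: at (2,0), goal (1,2), distance |2-1|+|0-2| = 3
Tile 15: at (2,1), goal (3,2), distance |2-3|+|1-2| = 2
Tile 13: at (2,2), goal (3,0), distance |2-3|+|2-0| = 3
Tile 6: at (2,3), goal (1,1), distance |2-1|+|3-1| = 3
Tile 1: at (3,1), goal (0,0), distance |3-0|+|1-0| = 4
Tile 14: at (3,2), goal (3,1), distance |3-3|+|2-1| = 1
Tile 3: at (3,3), goal (0,2), distance |3-0|+|3-2| = 4
Sum: 4 + 0 + 3 + 2 + 1 + 3 + 1 + 3 + 3 + 2 + 3 + 3 + 4 + 1 + 4 = 37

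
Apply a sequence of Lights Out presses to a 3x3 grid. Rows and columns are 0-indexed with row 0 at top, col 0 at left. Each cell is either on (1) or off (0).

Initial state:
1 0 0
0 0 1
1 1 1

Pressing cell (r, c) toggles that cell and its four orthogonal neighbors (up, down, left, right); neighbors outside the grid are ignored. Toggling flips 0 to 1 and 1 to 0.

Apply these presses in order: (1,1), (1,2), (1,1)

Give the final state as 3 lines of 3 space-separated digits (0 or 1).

After press 1 at (1,1):
1 1 0
1 1 0
1 0 1

After press 2 at (1,2):
1 1 1
1 0 1
1 0 0

After press 3 at (1,1):
1 0 1
0 1 0
1 1 0

Answer: 1 0 1
0 1 0
1 1 0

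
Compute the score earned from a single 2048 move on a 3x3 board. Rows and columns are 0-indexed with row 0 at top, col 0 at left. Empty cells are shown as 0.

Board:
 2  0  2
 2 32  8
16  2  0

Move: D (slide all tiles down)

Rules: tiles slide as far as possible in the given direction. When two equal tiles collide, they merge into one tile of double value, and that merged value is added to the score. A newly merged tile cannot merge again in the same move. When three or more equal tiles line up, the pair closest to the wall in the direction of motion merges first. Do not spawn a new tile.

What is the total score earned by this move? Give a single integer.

Slide down:
col 0: [2, 2, 16] -> [0, 4, 16]  score +4 (running 4)
col 1: [0, 32, 2] -> [0, 32, 2]  score +0 (running 4)
col 2: [2, 8, 0] -> [0, 2, 8]  score +0 (running 4)
Board after move:
 0  0  0
 4 32  2
16  2  8

Answer: 4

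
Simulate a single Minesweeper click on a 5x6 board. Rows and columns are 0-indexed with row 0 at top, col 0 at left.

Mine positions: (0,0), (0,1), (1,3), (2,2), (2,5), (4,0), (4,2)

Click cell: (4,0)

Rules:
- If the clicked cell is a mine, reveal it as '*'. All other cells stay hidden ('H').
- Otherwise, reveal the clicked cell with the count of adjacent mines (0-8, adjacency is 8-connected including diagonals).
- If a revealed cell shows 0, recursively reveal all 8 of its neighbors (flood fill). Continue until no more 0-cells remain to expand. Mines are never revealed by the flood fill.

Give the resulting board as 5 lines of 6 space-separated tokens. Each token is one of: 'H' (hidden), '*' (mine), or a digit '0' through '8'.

H H H H H H
H H H H H H
H H H H H H
H H H H H H
* H H H H H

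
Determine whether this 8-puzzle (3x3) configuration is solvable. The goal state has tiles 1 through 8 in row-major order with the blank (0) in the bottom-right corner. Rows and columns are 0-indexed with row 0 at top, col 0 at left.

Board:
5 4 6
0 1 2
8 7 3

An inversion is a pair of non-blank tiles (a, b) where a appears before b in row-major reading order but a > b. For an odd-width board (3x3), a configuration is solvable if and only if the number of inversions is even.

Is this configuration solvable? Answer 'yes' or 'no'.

Inversions (pairs i<j in row-major order where tile[i] > tile[j] > 0): 13
13 is odd, so the puzzle is not solvable.

Answer: no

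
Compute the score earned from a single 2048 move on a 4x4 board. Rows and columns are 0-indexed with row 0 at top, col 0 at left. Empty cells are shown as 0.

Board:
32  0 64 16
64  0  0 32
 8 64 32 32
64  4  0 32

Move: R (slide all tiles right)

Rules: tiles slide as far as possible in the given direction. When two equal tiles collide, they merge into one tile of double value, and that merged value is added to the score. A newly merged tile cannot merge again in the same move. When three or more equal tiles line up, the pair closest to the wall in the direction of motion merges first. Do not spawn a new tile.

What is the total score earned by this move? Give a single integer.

Slide right:
row 0: [32, 0, 64, 16] -> [0, 32, 64, 16]  score +0 (running 0)
row 1: [64, 0, 0, 32] -> [0, 0, 64, 32]  score +0 (running 0)
row 2: [8, 64, 32, 32] -> [0, 8, 64, 64]  score +64 (running 64)
row 3: [64, 4, 0, 32] -> [0, 64, 4, 32]  score +0 (running 64)
Board after move:
 0 32 64 16
 0  0 64 32
 0  8 64 64
 0 64  4 32

Answer: 64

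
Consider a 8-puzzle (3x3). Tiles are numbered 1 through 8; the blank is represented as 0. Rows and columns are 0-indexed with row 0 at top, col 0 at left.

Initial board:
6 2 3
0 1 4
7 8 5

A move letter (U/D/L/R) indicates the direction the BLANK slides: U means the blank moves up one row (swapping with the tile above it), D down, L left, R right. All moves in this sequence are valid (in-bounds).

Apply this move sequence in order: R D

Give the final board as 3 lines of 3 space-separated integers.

Answer: 6 2 3
1 8 4
7 0 5

Derivation:
After move 1 (R):
6 2 3
1 0 4
7 8 5

After move 2 (D):
6 2 3
1 8 4
7 0 5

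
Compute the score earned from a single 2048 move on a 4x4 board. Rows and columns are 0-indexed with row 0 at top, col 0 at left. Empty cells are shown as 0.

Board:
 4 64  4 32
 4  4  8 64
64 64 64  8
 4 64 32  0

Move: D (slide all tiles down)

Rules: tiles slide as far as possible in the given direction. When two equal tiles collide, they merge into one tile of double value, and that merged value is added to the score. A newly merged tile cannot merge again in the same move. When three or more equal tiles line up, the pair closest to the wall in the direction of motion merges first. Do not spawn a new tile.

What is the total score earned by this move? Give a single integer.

Slide down:
col 0: [4, 4, 64, 4] -> [0, 8, 64, 4]  score +8 (running 8)
col 1: [64, 4, 64, 64] -> [0, 64, 4, 128]  score +128 (running 136)
col 2: [4, 8, 64, 32] -> [4, 8, 64, 32]  score +0 (running 136)
col 3: [32, 64, 8, 0] -> [0, 32, 64, 8]  score +0 (running 136)
Board after move:
  0   0   4   0
  8  64   8  32
 64   4  64  64
  4 128  32   8

Answer: 136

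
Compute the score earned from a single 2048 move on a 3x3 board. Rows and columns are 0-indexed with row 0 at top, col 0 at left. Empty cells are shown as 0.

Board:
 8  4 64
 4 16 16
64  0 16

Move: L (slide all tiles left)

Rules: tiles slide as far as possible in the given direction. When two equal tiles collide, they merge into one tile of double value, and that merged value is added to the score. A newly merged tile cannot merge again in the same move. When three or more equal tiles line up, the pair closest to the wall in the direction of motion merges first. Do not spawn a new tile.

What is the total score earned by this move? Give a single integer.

Slide left:
row 0: [8, 4, 64] -> [8, 4, 64]  score +0 (running 0)
row 1: [4, 16, 16] -> [4, 32, 0]  score +32 (running 32)
row 2: [64, 0, 16] -> [64, 16, 0]  score +0 (running 32)
Board after move:
 8  4 64
 4 32  0
64 16  0

Answer: 32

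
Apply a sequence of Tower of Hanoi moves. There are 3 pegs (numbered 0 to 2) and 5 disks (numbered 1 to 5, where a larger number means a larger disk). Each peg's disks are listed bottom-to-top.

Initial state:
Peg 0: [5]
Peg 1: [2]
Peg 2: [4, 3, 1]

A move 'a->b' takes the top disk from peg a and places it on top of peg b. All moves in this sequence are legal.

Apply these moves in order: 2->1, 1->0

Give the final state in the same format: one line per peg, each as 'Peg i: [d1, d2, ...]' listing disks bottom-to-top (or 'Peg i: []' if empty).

Answer: Peg 0: [5, 1]
Peg 1: [2]
Peg 2: [4, 3]

Derivation:
After move 1 (2->1):
Peg 0: [5]
Peg 1: [2, 1]
Peg 2: [4, 3]

After move 2 (1->0):
Peg 0: [5, 1]
Peg 1: [2]
Peg 2: [4, 3]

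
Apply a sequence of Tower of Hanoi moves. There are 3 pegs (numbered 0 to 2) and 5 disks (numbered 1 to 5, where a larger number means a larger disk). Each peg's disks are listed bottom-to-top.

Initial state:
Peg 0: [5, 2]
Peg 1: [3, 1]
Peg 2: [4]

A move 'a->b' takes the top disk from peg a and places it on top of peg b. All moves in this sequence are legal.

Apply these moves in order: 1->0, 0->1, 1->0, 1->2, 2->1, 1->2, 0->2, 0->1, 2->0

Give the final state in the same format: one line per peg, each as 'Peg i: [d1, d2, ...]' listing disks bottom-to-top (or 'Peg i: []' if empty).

Answer: Peg 0: [5, 1]
Peg 1: [2]
Peg 2: [4, 3]

Derivation:
After move 1 (1->0):
Peg 0: [5, 2, 1]
Peg 1: [3]
Peg 2: [4]

After move 2 (0->1):
Peg 0: [5, 2]
Peg 1: [3, 1]
Peg 2: [4]

After move 3 (1->0):
Peg 0: [5, 2, 1]
Peg 1: [3]
Peg 2: [4]

After move 4 (1->2):
Peg 0: [5, 2, 1]
Peg 1: []
Peg 2: [4, 3]

After move 5 (2->1):
Peg 0: [5, 2, 1]
Peg 1: [3]
Peg 2: [4]

After move 6 (1->2):
Peg 0: [5, 2, 1]
Peg 1: []
Peg 2: [4, 3]

After move 7 (0->2):
Peg 0: [5, 2]
Peg 1: []
Peg 2: [4, 3, 1]

After move 8 (0->1):
Peg 0: [5]
Peg 1: [2]
Peg 2: [4, 3, 1]

After move 9 (2->0):
Peg 0: [5, 1]
Peg 1: [2]
Peg 2: [4, 3]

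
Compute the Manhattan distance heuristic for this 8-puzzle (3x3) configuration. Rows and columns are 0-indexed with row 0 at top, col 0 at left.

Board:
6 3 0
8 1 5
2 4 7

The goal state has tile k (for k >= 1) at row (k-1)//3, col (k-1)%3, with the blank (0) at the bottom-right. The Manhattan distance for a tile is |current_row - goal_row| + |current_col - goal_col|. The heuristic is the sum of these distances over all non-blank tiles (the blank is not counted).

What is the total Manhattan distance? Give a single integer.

Answer: 16

Derivation:
Tile 6: at (0,0), goal (1,2), distance |0-1|+|0-2| = 3
Tile 3: at (0,1), goal (0,2), distance |0-0|+|1-2| = 1
Tile 8: at (1,0), goal (2,1), distance |1-2|+|0-1| = 2
Tile 1: at (1,1), goal (0,0), distance |1-0|+|1-0| = 2
Tile 5: at (1,2), goal (1,1), distance |1-1|+|2-1| = 1
Tile 2: at (2,0), goal (0,1), distance |2-0|+|0-1| = 3
Tile 4: at (2,1), goal (1,0), distance |2-1|+|1-0| = 2
Tile 7: at (2,2), goal (2,0), distance |2-2|+|2-0| = 2
Sum: 3 + 1 + 2 + 2 + 1 + 3 + 2 + 2 = 16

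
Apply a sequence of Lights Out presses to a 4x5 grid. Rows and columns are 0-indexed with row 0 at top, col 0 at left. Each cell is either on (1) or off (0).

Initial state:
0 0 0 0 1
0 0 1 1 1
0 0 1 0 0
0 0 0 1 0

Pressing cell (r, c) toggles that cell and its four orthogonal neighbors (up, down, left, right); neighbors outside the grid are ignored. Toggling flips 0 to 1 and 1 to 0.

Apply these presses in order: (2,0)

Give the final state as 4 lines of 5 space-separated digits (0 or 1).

Answer: 0 0 0 0 1
1 0 1 1 1
1 1 1 0 0
1 0 0 1 0

Derivation:
After press 1 at (2,0):
0 0 0 0 1
1 0 1 1 1
1 1 1 0 0
1 0 0 1 0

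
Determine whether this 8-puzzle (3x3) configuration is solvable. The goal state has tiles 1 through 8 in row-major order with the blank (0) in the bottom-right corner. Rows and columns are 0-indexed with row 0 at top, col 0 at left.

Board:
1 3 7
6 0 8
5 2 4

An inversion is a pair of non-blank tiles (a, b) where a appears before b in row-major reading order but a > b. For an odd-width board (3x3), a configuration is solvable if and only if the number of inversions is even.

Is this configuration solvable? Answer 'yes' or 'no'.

Inversions (pairs i<j in row-major order where tile[i] > tile[j] > 0): 13
13 is odd, so the puzzle is not solvable.

Answer: no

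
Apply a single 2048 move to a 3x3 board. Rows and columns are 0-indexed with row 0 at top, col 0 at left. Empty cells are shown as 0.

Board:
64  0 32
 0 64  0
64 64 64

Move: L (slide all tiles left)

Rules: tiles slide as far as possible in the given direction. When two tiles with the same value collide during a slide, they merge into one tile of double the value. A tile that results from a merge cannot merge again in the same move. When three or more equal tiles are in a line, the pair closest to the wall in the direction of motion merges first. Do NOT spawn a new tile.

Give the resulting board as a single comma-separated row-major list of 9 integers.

Slide left:
row 0: [64, 0, 32] -> [64, 32, 0]
row 1: [0, 64, 0] -> [64, 0, 0]
row 2: [64, 64, 64] -> [128, 64, 0]

Answer: 64, 32, 0, 64, 0, 0, 128, 64, 0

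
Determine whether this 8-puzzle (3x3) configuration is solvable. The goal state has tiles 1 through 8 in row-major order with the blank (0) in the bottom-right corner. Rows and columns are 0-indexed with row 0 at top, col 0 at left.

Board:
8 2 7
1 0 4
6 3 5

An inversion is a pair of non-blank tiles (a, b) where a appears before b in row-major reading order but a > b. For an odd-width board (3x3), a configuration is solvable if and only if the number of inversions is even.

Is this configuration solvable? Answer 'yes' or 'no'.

Answer: yes

Derivation:
Inversions (pairs i<j in row-major order where tile[i] > tile[j] > 0): 16
16 is even, so the puzzle is solvable.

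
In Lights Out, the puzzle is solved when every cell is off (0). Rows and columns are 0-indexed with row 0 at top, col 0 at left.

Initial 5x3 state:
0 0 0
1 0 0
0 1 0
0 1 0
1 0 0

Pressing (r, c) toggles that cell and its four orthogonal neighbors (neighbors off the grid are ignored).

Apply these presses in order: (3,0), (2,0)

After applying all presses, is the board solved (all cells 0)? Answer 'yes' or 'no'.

After press 1 at (3,0):
0 0 0
1 0 0
1 1 0
1 0 0
0 0 0

After press 2 at (2,0):
0 0 0
0 0 0
0 0 0
0 0 0
0 0 0

Lights still on: 0

Answer: yes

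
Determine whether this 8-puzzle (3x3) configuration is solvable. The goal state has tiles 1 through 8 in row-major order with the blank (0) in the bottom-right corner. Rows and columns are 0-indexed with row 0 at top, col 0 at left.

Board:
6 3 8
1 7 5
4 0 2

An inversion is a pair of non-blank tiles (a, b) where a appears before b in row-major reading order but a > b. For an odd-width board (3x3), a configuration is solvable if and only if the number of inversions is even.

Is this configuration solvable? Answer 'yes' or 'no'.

Inversions (pairs i<j in row-major order where tile[i] > tile[j] > 0): 18
18 is even, so the puzzle is solvable.

Answer: yes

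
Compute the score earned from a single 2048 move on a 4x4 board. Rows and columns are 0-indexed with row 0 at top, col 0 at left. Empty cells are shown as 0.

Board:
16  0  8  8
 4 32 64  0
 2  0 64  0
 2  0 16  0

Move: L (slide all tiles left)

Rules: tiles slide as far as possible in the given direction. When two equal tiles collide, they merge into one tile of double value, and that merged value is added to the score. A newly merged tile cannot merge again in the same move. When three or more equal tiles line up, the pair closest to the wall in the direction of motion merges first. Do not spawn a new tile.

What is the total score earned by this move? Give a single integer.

Answer: 16

Derivation:
Slide left:
row 0: [16, 0, 8, 8] -> [16, 16, 0, 0]  score +16 (running 16)
row 1: [4, 32, 64, 0] -> [4, 32, 64, 0]  score +0 (running 16)
row 2: [2, 0, 64, 0] -> [2, 64, 0, 0]  score +0 (running 16)
row 3: [2, 0, 16, 0] -> [2, 16, 0, 0]  score +0 (running 16)
Board after move:
16 16  0  0
 4 32 64  0
 2 64  0  0
 2 16  0  0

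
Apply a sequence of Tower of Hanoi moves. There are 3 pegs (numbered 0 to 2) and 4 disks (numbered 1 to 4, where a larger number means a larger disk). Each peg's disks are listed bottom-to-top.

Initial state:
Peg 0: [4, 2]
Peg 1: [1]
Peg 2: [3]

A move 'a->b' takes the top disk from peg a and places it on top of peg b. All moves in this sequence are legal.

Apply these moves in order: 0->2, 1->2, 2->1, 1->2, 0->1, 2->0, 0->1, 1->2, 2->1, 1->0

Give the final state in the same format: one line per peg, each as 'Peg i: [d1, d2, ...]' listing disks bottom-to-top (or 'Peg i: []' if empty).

Answer: Peg 0: [1]
Peg 1: [4]
Peg 2: [3, 2]

Derivation:
After move 1 (0->2):
Peg 0: [4]
Peg 1: [1]
Peg 2: [3, 2]

After move 2 (1->2):
Peg 0: [4]
Peg 1: []
Peg 2: [3, 2, 1]

After move 3 (2->1):
Peg 0: [4]
Peg 1: [1]
Peg 2: [3, 2]

After move 4 (1->2):
Peg 0: [4]
Peg 1: []
Peg 2: [3, 2, 1]

After move 5 (0->1):
Peg 0: []
Peg 1: [4]
Peg 2: [3, 2, 1]

After move 6 (2->0):
Peg 0: [1]
Peg 1: [4]
Peg 2: [3, 2]

After move 7 (0->1):
Peg 0: []
Peg 1: [4, 1]
Peg 2: [3, 2]

After move 8 (1->2):
Peg 0: []
Peg 1: [4]
Peg 2: [3, 2, 1]

After move 9 (2->1):
Peg 0: []
Peg 1: [4, 1]
Peg 2: [3, 2]

After move 10 (1->0):
Peg 0: [1]
Peg 1: [4]
Peg 2: [3, 2]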